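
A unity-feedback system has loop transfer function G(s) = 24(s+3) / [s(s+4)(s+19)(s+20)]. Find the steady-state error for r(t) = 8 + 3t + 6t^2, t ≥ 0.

One free integrator in G(s): this is a type 1 system. Taking each input component in turn:
  • 8: tracked with zero error.
  • 3t: e_ss = 3/K_v with K_v=9/190 → 190/3.
  • 6t^2: a type-1 system cannot track it, e_ss → ∞.
The unbounded component dominates.

infinity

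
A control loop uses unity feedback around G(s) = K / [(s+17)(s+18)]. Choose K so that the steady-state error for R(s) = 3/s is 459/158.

10

System type = 0 (no poles at s=0).
K_p = lim_{s→0} G(s) = K / (17·18) = (1/306)·K.
e_ss = 3/(1 + K_p) = 459/158 ⇒ 1 + (1/306)·K = 158/153 ⇒ K = 10.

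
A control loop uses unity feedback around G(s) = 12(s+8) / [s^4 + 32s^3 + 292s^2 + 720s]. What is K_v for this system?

2/15

Lowest-order denominator term is 720s, so the open loop has 1 pole at the origin → type 1 system.
K_v = lim_{s→0} s·G(s) = 12·8 / 720 = 2/15.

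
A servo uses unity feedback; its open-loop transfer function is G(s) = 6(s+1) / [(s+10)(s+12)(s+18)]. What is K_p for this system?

System type = 0 (no poles at s=0).
K_p = lim_{s→0} G(s) = 6·1 / (10·12·18) = 1/360.

1/360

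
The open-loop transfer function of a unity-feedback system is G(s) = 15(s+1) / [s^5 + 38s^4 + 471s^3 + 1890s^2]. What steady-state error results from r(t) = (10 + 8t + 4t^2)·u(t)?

1008

Factoring s^2 from the denominator leaves a polynomial with constant term 1890, so the system is type 2. By superposition:
  • 10: tracked with zero error.
  • 8t: tracked with zero error.
  • 4t^2: e_ss = 8/K_a with K_a=1/126 → 1008.
Total e_ss = 1008.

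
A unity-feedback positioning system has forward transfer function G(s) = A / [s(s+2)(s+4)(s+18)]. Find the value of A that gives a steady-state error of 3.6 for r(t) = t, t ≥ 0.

One free integrator in G(s): this is a type 1 system.
K_v = lim_{s→0} s·G(s) = A / (2·4·18) = (1/144)·A.
e_ss = 1/K_v = 3.6 ⇒ K_v = 5/18 ⇒ A = (5/18)/(1/144) = 40.

40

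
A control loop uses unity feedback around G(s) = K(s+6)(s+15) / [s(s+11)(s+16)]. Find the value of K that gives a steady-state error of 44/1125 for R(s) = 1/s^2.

One free integrator in G(s): this is a type 1 system.
K_v = lim_{s→0} s·G(s) = K·6·15 / (11·16) = (45/88)·K.
e_ss = 1/K_v = 44/1125 ⇒ K_v = 1125/44 ⇒ K = (1125/44)/(45/88) = 50.

50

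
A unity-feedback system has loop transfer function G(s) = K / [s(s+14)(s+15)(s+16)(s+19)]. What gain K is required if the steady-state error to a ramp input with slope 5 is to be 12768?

25

G(s) has one factor of s in the denominator, so the system is type 1.
K_v = lim_{s→0} s·G(s) = K / (14·15·16·19) = (1/63840)·K.
e_ss = 5/K_v = 12768 ⇒ K_v = 5/12768 ⇒ K = (5/12768)/(1/63840) = 25.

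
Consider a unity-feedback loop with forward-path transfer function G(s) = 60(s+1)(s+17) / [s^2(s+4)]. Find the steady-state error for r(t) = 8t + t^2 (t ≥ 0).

2/255

G(s) has two factors of s in the denominator, so the system is type 2. Treating each term separately:
  • 8t: tracked with zero error.
  • t^2: e_ss = 2/K_a with K_a=255 → 2/255.
Total e_ss = 2/255.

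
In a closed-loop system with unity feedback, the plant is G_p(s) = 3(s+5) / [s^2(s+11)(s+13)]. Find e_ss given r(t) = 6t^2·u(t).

114.4

Two free integrators in G_p(s): this is a type 2 system.
K_a = lim_{s→0} s^2·G_p(s) = 3·5 / (11·13) = 15/143.
r(t) = 6t^2 gives R(s) = 12/s^3.
e_ss = 12/K_a = 12/(15/143) = 114.4.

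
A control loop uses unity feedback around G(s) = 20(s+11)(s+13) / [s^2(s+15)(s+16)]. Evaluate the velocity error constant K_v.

K_v = lim_{s→0} s·G(s); with 2 poles at the origin the limit diverges, so K_v = ∞.

infinity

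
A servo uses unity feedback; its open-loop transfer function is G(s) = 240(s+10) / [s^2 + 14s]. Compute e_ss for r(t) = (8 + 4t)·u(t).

7/300

Lowest-order denominator term is 14s, so the open loop has 1 pole at the origin → type 1 system. Treating each term separately:
  • 8: tracked with zero error.
  • 4t: e_ss = 4/K_v with K_v=1200/7 → 7/300.
Total e_ss = 7/300.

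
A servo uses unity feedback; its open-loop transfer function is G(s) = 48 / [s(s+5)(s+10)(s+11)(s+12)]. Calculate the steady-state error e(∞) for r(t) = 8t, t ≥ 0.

G(s) has one factor of s in the denominator, so the system is type 1.
K_v = lim_{s→0} s·G(s) = 48 / (5·10·11·12) = 2/275.
e_ss = 8/K_v = 8/(2/275) = 1100.

1100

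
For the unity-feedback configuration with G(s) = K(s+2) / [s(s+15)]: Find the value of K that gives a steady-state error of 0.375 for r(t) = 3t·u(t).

60

The open loop has one pole at the origin → type 1 system.
K_v = lim_{s→0} s·G(s) = K·2 / (15) = (2/15)·K.
e_ss = 3/K_v = 0.375 ⇒ K_v = 8 ⇒ K = 8/(2/15) = 60.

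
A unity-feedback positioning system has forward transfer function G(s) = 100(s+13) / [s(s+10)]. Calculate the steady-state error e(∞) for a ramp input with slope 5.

G(s) has one factor of s in the denominator, so the system is type 1.
K_v = lim_{s→0} s·G(s) = 100·13 / (10) = 130.
e_ss = 5/K_v = 5/130 = 1/26.

1/26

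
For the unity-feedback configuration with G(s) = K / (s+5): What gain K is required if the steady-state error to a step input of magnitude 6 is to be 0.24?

The open loop has no poles at the origin → type 0 system.
K_p = lim_{s→0} G(s) = K / (5) = 0.2·K.
e_ss = 6/(1 + K_p) = 0.24 ⇒ 1 + 0.2·K = 25 ⇒ K = 120.

120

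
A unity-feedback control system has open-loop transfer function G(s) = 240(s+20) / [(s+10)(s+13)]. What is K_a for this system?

System type = 0 (no poles at s=0).
K_a = lim_{s→0} s^2·G(s) = 0 (the extra factor of s kills the finite limit).

0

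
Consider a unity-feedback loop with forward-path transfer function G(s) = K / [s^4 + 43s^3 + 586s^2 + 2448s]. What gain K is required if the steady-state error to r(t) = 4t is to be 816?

12

The denominator has no term below 2448s — 1 pole at s=0, type 1.
K_v = lim_{s→0} s·G(s) = K / 2448 = (1/2448)·K.
e_ss = 4/K_v = 816 ⇒ K_v = 1/204 ⇒ K = (1/204)/(1/2448) = 12.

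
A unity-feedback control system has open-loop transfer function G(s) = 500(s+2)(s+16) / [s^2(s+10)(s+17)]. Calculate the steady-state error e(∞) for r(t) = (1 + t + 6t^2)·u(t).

G(s) has two factors of s in the denominator, so the system is type 2. Taking each input component in turn:
  • 1: tracked with zero error.
  • t: tracked with zero error.
  • 6t^2: e_ss = 12/K_a with K_a=1600/17 → 0.1275.
Total e_ss = 0.1275.

0.1275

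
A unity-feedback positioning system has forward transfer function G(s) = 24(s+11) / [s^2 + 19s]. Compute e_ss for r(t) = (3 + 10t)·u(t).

Lowest-order denominator term is 19s, so the open loop has 1 pole at the origin → type 1 system. By superposition:
  • 3: tracked with zero error.
  • 10t: e_ss = 10/K_v with K_v=264/19 → 95/132.
Total e_ss = 95/132.

95/132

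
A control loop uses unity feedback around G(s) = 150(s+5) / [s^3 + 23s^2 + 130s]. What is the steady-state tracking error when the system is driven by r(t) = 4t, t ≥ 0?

Lowest-order denominator term is 130s, so the open loop has 1 pole at the origin → type 1 system.
K_v = lim_{s→0} s·G(s) = 150·5 / 130 = 75/13.
e_ss = 4/K_v = 4/(75/13) = 52/75.

52/75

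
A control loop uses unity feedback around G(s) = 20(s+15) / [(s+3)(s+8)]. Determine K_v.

0

System type = 0 (no poles at s=0).
K_v = lim_{s→0} s·G(s) = 0 (the extra factor of s kills the finite limit).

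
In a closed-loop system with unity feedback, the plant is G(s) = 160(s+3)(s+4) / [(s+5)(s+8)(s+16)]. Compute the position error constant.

3

System type = 0 (no poles at s=0).
K_p = lim_{s→0} G(s) = 160·3·4 / (5·8·16) = 3.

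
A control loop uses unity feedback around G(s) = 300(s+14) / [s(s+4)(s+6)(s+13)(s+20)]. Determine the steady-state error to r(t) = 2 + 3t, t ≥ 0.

System type = 1 (one pole at s=0). By superposition:
  • 2: tracked with zero error.
  • 3t: e_ss = 3/K_v with K_v=35/52 → 156/35.
Total e_ss = 156/35.

156/35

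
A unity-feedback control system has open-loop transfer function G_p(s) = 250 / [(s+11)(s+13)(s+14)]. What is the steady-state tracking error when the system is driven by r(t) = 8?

4004/563

No free integrators in G_p(s): this is a type 0 system.
K_p = lim_{s→0} G_p(s) = 250 / (11·13·14) = 125/1001.
e_ss = 8/(1 + K_p) = 8/(1126/1001) = 4004/563.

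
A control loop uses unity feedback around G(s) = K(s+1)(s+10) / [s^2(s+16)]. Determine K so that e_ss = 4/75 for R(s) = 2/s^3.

60

System type = 2 (two poles at s=0).
K_a = lim_{s→0} s^2·G(s) = K·1·10 / (16) = 0.625·K.
e_ss = 2/K_a = 4/75 ⇒ K_a = 37.5 ⇒ K = 37.5/0.625 = 60.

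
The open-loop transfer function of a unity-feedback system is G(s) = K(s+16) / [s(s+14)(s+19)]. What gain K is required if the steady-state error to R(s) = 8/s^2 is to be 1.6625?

System type = 1 (one pole at s=0).
K_v = lim_{s→0} s·G(s) = K·16 / (14·19) = (8/133)·K.
e_ss = 8/K_v = 1.6625 ⇒ K_v = 640/133 ⇒ K = (640/133)/(8/133) = 80.

80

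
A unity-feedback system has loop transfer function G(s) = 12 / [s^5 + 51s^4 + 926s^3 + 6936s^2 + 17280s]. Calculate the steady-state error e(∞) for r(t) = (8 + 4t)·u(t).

Lowest-order denominator term is 17280s, so the open loop has 1 pole at the origin → type 1 system. Taking each input component in turn:
  • 8: tracked with zero error.
  • 4t: e_ss = 4/K_v with K_v=1/1440 → 5760.
Total e_ss = 5760.

5760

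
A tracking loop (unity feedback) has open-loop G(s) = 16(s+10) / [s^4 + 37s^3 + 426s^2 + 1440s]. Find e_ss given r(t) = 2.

0

The denominator has no term below 1440s — 1 pole at s=0, type 1.
K_p = ∞ for a type-1 system; e_ss to a step is zero.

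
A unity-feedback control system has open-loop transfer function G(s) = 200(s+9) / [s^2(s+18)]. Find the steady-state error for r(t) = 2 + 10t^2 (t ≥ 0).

0.2

G(s) has two factors of s in the denominator, so the system is type 2. Taking each input component in turn:
  • 2: tracked with zero error.
  • 10t^2: e_ss = 20/K_a with K_a=100 → 0.2.
Total e_ss = 0.2.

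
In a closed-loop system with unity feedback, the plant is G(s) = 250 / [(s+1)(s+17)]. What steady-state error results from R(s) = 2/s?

No free integrators in G(s): this is a type 0 system.
K_p = lim_{s→0} G(s) = 250 / (1·17) = 250/17.
e_ss = 2/(1 + K_p) = 2/(267/17) = 34/267.

34/267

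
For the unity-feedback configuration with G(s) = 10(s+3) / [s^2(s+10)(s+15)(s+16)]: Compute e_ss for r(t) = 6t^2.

The open loop has two poles at the origin → type 2 system.
K_a = lim_{s→0} s^2·G(s) = 10·3 / (10·15·16) = 0.0125.
r(t) = 6t^2 gives R(s) = 12/s^3.
e_ss = 12/K_a = 12/0.0125 = 960.

960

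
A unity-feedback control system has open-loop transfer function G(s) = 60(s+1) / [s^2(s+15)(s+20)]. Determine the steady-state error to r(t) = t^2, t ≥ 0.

G(s) has two factors of s in the denominator, so the system is type 2.
K_a = lim_{s→0} s^2·G(s) = 60·1 / (15·20) = 0.2.
r(t) = t^2 gives R(s) = 2/s^3.
e_ss = 2/K_a = 2/0.2 = 10.

10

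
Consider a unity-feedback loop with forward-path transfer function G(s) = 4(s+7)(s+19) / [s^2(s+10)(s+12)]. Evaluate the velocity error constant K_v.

K_v = lim_{s→0} s·G(s); with 2 poles at the origin the limit diverges, so K_v = ∞.

infinity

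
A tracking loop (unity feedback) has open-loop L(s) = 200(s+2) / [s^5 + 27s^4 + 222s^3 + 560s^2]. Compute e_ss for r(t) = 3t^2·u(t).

Lowest-order denominator term is 560s^2, so the open loop has 2 poles at the origin → type 2 system.
K_a = lim_{s→0} s^2·L(s) = 200·2 / 560 = 5/7.
r(t) = 3t^2 gives R(s) = 6/s^3.
e_ss = 6/K_a = 6/(5/7) = 8.4.

8.4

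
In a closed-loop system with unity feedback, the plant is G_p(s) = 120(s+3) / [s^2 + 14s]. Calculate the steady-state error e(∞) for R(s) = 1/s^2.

7/180

Lowest-order denominator term is 14s, so the open loop has 1 pole at the origin → type 1 system.
K_v = lim_{s→0} s·G_p(s) = 120·3 / 14 = 180/7.
e_ss = 1/K_v = 1/(180/7) = 7/180.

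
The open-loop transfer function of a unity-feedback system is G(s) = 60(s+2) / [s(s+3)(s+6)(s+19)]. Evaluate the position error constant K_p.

K_p = lim_{s→0} G(s); with 1 pole at the origin the limit diverges, so K_p = ∞.

infinity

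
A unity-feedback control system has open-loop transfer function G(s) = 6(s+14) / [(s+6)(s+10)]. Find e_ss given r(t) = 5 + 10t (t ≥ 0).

The open loop has no poles at the origin → type 0 system. Treating each term separately:
  • 5: e_ss = 5/(1+K_p) with K_p=1.4 → 25/12.
  • 10t: a type-0 system cannot track it, e_ss → ∞.
The unbounded component dominates.

infinity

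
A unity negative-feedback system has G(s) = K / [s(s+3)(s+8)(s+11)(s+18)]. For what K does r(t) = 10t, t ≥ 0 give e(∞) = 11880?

G(s) has one factor of s in the denominator, so the system is type 1.
K_v = lim_{s→0} s·G(s) = K / (3·8·11·18) = (1/4752)·K.
e_ss = 10/K_v = 11880 ⇒ K_v = 1/1188 ⇒ K = (1/1188)/(1/4752) = 4.

4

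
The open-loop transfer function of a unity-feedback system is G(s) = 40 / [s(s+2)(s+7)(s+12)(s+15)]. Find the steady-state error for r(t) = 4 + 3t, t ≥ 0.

System type = 1 (one pole at s=0). Treating each term separately:
  • 4: tracked with zero error.
  • 3t: e_ss = 3/K_v with K_v=1/63 → 189.
Total e_ss = 189.

189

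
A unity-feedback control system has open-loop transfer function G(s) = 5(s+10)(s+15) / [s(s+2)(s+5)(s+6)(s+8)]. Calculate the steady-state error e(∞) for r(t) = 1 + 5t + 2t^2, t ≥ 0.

G(s) has one factor of s in the denominator, so the system is type 1. By superposition:
  • 1: tracked with zero error.
  • 5t: e_ss = 5/K_v with K_v=1.5625 → 3.2.
  • 2t^2: a type-1 system cannot track it, e_ss → ∞.
The unbounded component dominates.

infinity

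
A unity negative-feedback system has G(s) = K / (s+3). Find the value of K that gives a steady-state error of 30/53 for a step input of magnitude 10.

50

G(s) has no factors of s in the denominator, so the system is type 0.
K_p = lim_{s→0} G(s) = K / (3) = (1/3)·K.
e_ss = 10/(1 + K_p) = 30/53 ⇒ 1 + (1/3)·K = 53/3 ⇒ K = 50.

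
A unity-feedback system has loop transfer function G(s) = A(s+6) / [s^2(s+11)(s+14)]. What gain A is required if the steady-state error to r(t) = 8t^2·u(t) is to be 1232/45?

15

System type = 2 (two poles at s=0).
K_a = lim_{s→0} s^2·G(s) = A·6 / (11·14) = (3/77)·A.
e_ss = 16/K_a = 1232/45 ⇒ K_a = 45/77 ⇒ A = (45/77)/(3/77) = 15.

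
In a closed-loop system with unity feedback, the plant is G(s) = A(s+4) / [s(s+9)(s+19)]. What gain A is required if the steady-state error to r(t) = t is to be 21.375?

One free integrator in G(s): this is a type 1 system.
K_v = lim_{s→0} s·G(s) = A·4 / (9·19) = (4/171)·A.
e_ss = 1/K_v = 21.375 ⇒ K_v = 8/171 ⇒ A = (8/171)/(4/171) = 2.

2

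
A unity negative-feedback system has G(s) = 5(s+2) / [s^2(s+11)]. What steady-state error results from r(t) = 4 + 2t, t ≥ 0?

Two free integrators in G(s): this is a type 2 system. Treating each term separately:
  • 4: tracked with zero error.
  • 2t: tracked with zero error.
Total e_ss = 0.

0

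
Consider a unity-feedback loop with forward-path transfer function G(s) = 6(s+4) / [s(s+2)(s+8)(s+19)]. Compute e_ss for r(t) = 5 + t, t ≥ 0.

38/3

System type = 1 (one pole at s=0). By superposition:
  • 5: tracked with zero error.
  • t: e_ss = 1/K_v with K_v=3/38 → 38/3.
Total e_ss = 38/3.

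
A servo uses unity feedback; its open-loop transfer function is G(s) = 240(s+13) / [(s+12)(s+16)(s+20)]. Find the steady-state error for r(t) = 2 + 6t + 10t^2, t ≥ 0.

The open loop has no poles at the origin → type 0 system. Treating each term separately:
  • 2: e_ss = 2/(1+K_p) with K_p=0.8125 → 32/29.
  • 6t: a type-0 system cannot track it, e_ss → ∞.
  • 10t^2: a type-0 system cannot track it, e_ss → ∞.
The unbounded component dominates.

infinity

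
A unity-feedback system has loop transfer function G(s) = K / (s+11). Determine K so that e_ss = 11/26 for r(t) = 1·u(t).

15

G(s) has no factors of s in the denominator, so the system is type 0.
K_p = lim_{s→0} G(s) = K / (11) = (1/11)·K.
e_ss = 1/(1 + K_p) = 11/26 ⇒ 1 + (1/11)·K = 26/11 ⇒ K = 15.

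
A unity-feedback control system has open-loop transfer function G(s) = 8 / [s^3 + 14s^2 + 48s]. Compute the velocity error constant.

Factoring s from the denominator leaves a polynomial with constant term 48, so the system is type 1.
K_v = lim_{s→0} s·G(s) = 8 / 48 = 1/6.

1/6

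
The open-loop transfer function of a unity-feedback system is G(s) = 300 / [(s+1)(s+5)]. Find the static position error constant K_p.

60

System type = 0 (no poles at s=0).
K_p = lim_{s→0} G(s) = 300 / (1·5) = 60.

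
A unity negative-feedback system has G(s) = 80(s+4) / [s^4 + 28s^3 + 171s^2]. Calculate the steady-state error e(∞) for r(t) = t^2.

171/160

Factoring s^2 from the denominator leaves a polynomial with constant term 171, so the system is type 2.
K_a = lim_{s→0} s^2·G(s) = 80·4 / 171 = 320/171.
r(t) = t^2 gives R(s) = 2/s^3.
e_ss = 2/K_a = 2/(320/171) = 171/160.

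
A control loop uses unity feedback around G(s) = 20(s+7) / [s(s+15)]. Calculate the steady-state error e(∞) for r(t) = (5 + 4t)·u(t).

System type = 1 (one pole at s=0). Taking each input component in turn:
  • 5: tracked with zero error.
  • 4t: e_ss = 4/K_v with K_v=28/3 → 3/7.
Total e_ss = 3/7.

3/7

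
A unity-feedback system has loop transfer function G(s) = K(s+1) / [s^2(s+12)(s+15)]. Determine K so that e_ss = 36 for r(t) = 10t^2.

100

The open loop has two poles at the origin → type 2 system.
K_a = lim_{s→0} s^2·G(s) = K·1 / (12·15) = (1/180)·K.
e_ss = 20/K_a = 36 ⇒ K_a = 5/9 ⇒ K = (5/9)/(1/180) = 100.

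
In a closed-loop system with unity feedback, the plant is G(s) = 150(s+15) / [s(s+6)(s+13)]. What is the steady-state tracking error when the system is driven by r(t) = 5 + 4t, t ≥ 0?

52/375

G(s) has one factor of s in the denominator, so the system is type 1. Taking each input component in turn:
  • 5: tracked with zero error.
  • 4t: e_ss = 4/K_v with K_v=375/13 → 52/375.
Total e_ss = 52/375.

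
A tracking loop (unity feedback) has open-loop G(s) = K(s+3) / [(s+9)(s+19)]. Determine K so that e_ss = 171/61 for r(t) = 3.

No free integrators in G(s): this is a type 0 system.
K_p = lim_{s→0} G(s) = K·3 / (9·19) = (1/57)·K.
e_ss = 3/(1 + K_p) = 171/61 ⇒ 1 + (1/57)·K = 61/57 ⇒ K = 4.

4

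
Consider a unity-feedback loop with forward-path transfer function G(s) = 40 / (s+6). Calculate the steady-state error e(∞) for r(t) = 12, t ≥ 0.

36/23

System type = 0 (no poles at s=0).
K_p = lim_{s→0} G(s) = 40 / (6) = 20/3.
e_ss = 12/(1 + K_p) = 12/(23/3) = 36/23.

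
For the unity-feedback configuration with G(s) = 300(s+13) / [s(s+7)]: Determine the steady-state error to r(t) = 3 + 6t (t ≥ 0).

7/650

G(s) has one factor of s in the denominator, so the system is type 1. Treating each term separately:
  • 3: tracked with zero error.
  • 6t: e_ss = 6/K_v with K_v=3900/7 → 7/650.
Total e_ss = 7/650.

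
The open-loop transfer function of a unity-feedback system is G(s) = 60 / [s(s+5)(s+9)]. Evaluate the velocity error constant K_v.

One free integrator in G(s): this is a type 1 system.
K_v = lim_{s→0} s·G(s) = 60 / (5·9) = 4/3.

4/3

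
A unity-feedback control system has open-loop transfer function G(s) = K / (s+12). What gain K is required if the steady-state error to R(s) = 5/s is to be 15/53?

200

The open loop has no poles at the origin → type 0 system.
K_p = lim_{s→0} G(s) = K / (12) = (1/12)·K.
e_ss = 5/(1 + K_p) = 15/53 ⇒ 1 + (1/12)·K = 53/3 ⇒ K = 200.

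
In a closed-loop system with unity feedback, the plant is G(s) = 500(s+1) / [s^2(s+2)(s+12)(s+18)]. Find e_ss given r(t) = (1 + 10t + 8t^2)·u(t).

System type = 2 (two poles at s=0). Treating each term separately:
  • 1: tracked with zero error.
  • 10t: tracked with zero error.
  • 8t^2: e_ss = 16/K_a with K_a=125/108 → 13.824.
Total e_ss = 13.824.

13.824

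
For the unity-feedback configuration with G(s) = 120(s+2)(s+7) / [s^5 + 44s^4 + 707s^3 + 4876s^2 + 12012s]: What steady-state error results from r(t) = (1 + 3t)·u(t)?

Factoring s from the denominator leaves a polynomial with constant term 12012, so the system is type 1. Taking each input component in turn:
  • 1: tracked with zero error.
  • 3t: e_ss = 3/K_v with K_v=20/143 → 21.45.
Total e_ss = 21.45.

21.45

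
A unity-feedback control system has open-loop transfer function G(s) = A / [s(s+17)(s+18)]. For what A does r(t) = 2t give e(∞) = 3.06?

200

The open loop has one pole at the origin → type 1 system.
K_v = lim_{s→0} s·G(s) = A / (17·18) = (1/306)·A.
e_ss = 2/K_v = 3.06 ⇒ K_v = 100/153 ⇒ A = (100/153)/(1/306) = 200.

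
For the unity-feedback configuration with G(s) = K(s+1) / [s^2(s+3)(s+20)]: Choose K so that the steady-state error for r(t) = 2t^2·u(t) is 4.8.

System type = 2 (two poles at s=0).
K_a = lim_{s→0} s^2·G(s) = K·1 / (3·20) = (1/60)·K.
e_ss = 4/K_a = 4.8 ⇒ K_a = 5/6 ⇒ K = (5/6)/(1/60) = 50.

50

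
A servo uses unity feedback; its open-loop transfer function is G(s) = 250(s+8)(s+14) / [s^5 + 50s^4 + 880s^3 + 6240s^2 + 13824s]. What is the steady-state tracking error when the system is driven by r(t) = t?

432/875

Factoring s from the denominator leaves a polynomial with constant term 13824, so the system is type 1.
K_v = lim_{s→0} s·G(s) = 250·8·14 / 13824 = 875/432.
e_ss = 1/K_v = 1/(875/432) = 432/875.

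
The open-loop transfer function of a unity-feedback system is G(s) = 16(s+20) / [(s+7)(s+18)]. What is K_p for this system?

System type = 0 (no poles at s=0).
K_p = lim_{s→0} G(s) = 16·20 / (7·18) = 160/63.

160/63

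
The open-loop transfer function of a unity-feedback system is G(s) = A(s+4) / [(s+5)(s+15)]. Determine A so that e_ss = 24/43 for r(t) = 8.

250

No free integrators in G(s): this is a type 0 system.
K_p = lim_{s→0} G(s) = A·4 / (5·15) = (4/75)·A.
e_ss = 8/(1 + K_p) = 24/43 ⇒ 1 + (4/75)·A = 43/3 ⇒ A = 250.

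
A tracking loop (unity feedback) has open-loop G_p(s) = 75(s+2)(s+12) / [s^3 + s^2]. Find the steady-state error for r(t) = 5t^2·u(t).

Factoring s^2 from the denominator leaves a polynomial with constant term 1, so the system is type 2.
K_a = lim_{s→0} s^2·G_p(s) = 75·2·12 / 1 = 1800.
r(t) = 5t^2 gives R(s) = 10/s^3.
e_ss = 10/K_a = 10/1800 = 1/180.

1/180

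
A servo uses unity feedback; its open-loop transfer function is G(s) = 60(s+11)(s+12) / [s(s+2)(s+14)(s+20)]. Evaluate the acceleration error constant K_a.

0

One free integrator in G(s): this is a type 1 system.
K_a = lim_{s→0} s^2·G(s) = 0 (the extra factor of s kills the finite limit).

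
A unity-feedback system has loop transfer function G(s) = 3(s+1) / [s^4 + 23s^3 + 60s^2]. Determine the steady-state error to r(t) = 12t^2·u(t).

480

The denominator has no term below 60s^2 — 2 poles at s=0, type 2.
K_a = lim_{s→0} s^2·G(s) = 3·1 / 60 = 0.05.
r(t) = 12t^2 gives R(s) = 24/s^3.
e_ss = 24/K_a = 24/0.05 = 480.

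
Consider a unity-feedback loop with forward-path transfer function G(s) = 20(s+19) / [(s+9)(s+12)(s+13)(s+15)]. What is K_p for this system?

The open loop has no poles at the origin → type 0 system.
K_p = lim_{s→0} G(s) = 20·19 / (9·12·13·15) = 19/1053.

19/1053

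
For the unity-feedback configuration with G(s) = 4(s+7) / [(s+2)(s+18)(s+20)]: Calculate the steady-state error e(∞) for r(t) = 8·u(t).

1440/187

System type = 0 (no poles at s=0).
K_p = lim_{s→0} G(s) = 4·7 / (2·18·20) = 7/180.
e_ss = 8/(1 + K_p) = 8/(187/180) = 1440/187.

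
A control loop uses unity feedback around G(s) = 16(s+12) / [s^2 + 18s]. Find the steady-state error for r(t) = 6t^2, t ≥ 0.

Factoring s from the denominator leaves a polynomial with constant term 18, so the system is type 1.
For a type-1 system K_a = 0, so e_ss to a parabolic input is unbounded.

infinity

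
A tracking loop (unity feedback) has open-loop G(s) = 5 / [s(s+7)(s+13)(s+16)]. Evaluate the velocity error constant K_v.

System type = 1 (one pole at s=0).
K_v = lim_{s→0} s·G(s) = 5 / (7·13·16) = 5/1456.

5/1456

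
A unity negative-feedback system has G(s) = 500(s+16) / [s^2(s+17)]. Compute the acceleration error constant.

Two free integrators in G(s): this is a type 2 system.
K_a = lim_{s→0} s^2·G(s) = 500·16 / (17) = 8000/17.

8000/17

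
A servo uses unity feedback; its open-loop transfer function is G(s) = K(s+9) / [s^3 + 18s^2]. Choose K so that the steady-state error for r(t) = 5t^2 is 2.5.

8

Factoring s^2 from the denominator leaves a polynomial with constant term 18, so the system is type 2.
K_a = lim_{s→0} s^2·G(s) = K·9 / 18 = 0.5·K.
e_ss = 10/K_a = 2.5 ⇒ K_a = 4 ⇒ K = 4/0.5 = 8.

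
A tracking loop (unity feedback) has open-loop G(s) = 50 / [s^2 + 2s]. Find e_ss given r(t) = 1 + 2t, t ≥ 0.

0.08

Factoring s from the denominator leaves a polynomial with constant term 2, so the system is type 1. By superposition:
  • 1: tracked with zero error.
  • 2t: e_ss = 2/K_v with K_v=25 → 0.08.
Total e_ss = 0.08.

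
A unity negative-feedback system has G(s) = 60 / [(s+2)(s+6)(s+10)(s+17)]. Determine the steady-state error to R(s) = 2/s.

No free integrators in G(s): this is a type 0 system.
K_p = lim_{s→0} G(s) = 60 / (2·6·10·17) = 1/34.
e_ss = 2/(1 + K_p) = 2/(35/34) = 68/35.

68/35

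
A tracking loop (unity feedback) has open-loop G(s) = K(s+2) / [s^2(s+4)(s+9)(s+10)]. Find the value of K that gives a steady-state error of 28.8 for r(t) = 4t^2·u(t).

50

Two free integrators in G(s): this is a type 2 system.
K_a = lim_{s→0} s^2·G(s) = K·2 / (4·9·10) = (1/180)·K.
e_ss = 8/K_a = 28.8 ⇒ K_a = 5/18 ⇒ K = (5/18)/(1/180) = 50.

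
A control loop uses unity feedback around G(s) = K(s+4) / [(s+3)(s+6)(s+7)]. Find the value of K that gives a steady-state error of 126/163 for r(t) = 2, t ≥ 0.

G(s) has no factors of s in the denominator, so the system is type 0.
K_p = lim_{s→0} G(s) = K·4 / (3·6·7) = (2/63)·K.
e_ss = 2/(1 + K_p) = 126/163 ⇒ 1 + (2/63)·K = 163/63 ⇒ K = 50.

50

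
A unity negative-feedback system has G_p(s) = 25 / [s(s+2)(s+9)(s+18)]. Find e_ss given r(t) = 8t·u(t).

103.68

G_p(s) has one factor of s in the denominator, so the system is type 1.
K_v = lim_{s→0} s·G_p(s) = 25 / (2·9·18) = 25/324.
e_ss = 8/K_v = 8/(25/324) = 103.68.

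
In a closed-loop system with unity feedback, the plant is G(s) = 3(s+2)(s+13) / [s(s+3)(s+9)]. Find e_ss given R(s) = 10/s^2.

G(s) has one factor of s in the denominator, so the system is type 1.
K_v = lim_{s→0} s·G(s) = 3·2·13 / (3·9) = 26/9.
e_ss = 10/K_v = 10/(26/9) = 45/13.

45/13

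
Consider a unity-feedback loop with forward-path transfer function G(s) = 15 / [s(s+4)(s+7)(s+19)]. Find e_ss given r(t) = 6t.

System type = 1 (one pole at s=0).
K_v = lim_{s→0} s·G(s) = 15 / (4·7·19) = 15/532.
e_ss = 6/K_v = 6/(15/532) = 212.8.

212.8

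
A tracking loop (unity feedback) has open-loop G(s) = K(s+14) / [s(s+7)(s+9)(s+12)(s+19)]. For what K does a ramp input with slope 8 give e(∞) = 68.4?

120

The open loop has one pole at the origin → type 1 system.
K_v = lim_{s→0} s·G(s) = K·14 / (7·9·12·19) = (1/1026)·K.
e_ss = 8/K_v = 68.4 ⇒ K_v = 20/171 ⇒ K = (20/171)/(1/1026) = 120.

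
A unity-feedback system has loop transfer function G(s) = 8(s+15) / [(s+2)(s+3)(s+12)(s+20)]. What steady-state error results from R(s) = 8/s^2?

System type = 0 (no poles at s=0).
For a type-0 system K_v = 0, so e_ss to a ramp input is unbounded.

infinity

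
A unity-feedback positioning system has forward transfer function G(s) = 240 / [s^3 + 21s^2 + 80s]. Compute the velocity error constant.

Lowest-order denominator term is 80s, so the open loop has 1 pole at the origin → type 1 system.
K_v = lim_{s→0} s·G(s) = 240 / 80 = 3.

3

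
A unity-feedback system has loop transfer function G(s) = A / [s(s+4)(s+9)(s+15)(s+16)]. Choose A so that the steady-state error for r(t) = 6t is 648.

One free integrator in G(s): this is a type 1 system.
K_v = lim_{s→0} s·G(s) = A / (4·9·15·16) = (1/8640)·A.
e_ss = 6/K_v = 648 ⇒ K_v = 1/108 ⇒ A = (1/108)/(1/8640) = 80.

80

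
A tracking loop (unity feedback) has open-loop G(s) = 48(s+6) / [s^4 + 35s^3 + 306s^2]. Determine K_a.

16/17

Factoring s^2 from the denominator leaves a polynomial with constant term 306, so the system is type 2.
K_a = lim_{s→0} s^2·G(s) = 48·6 / 306 = 16/17.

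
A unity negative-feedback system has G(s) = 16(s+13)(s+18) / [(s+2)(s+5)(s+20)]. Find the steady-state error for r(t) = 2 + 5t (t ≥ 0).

The open loop has no poles at the origin → type 0 system. Taking each input component in turn:
  • 2: e_ss = 2/(1+K_p) with K_p=18.72 → 50/493.
  • 5t: a type-0 system cannot track it, e_ss → ∞.
The unbounded component dominates.

infinity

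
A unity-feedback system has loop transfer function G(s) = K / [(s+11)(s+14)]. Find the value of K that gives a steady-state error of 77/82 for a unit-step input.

G(s) has no factors of s in the denominator, so the system is type 0.
K_p = lim_{s→0} G(s) = K / (11·14) = (1/154)·K.
e_ss = 1/(1 + K_p) = 77/82 ⇒ 1 + (1/154)·K = 82/77 ⇒ K = 10.

10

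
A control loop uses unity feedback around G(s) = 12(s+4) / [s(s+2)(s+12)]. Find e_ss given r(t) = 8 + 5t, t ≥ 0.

2.5

The open loop has one pole at the origin → type 1 system. Taking each input component in turn:
  • 8: tracked with zero error.
  • 5t: e_ss = 5/K_v with K_v=2 → 2.5.
Total e_ss = 2.5.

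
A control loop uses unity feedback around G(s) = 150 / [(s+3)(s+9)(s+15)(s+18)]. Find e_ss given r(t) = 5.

1215/248

No free integrators in G(s): this is a type 0 system.
K_p = lim_{s→0} G(s) = 150 / (3·9·15·18) = 5/243.
e_ss = 5/(1 + K_p) = 5/(248/243) = 1215/248.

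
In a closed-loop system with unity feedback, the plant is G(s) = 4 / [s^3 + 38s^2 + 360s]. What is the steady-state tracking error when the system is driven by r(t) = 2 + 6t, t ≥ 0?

Lowest-order denominator term is 360s, so the open loop has 1 pole at the origin → type 1 system. Taking each input component in turn:
  • 2: tracked with zero error.
  • 6t: e_ss = 6/K_v with K_v=1/90 → 540.
Total e_ss = 540.

540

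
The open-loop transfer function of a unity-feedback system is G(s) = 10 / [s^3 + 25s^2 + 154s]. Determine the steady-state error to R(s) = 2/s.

0

Factoring s from the denominator leaves a polynomial with constant term 154, so the system is type 1.
K_p = ∞ for a type-1 system; e_ss to a step is zero.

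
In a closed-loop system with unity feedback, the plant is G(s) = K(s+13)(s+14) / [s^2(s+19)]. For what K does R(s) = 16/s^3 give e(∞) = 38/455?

System type = 2 (two poles at s=0).
K_a = lim_{s→0} s^2·G(s) = K·13·14 / (19) = (182/19)·K.
e_ss = 16/K_a = 38/455 ⇒ K_a = 3640/19 ⇒ K = (3640/19)/(182/19) = 20.

20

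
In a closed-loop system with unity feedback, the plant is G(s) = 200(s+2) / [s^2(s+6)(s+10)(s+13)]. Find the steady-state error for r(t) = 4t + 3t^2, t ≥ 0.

Two free integrators in G(s): this is a type 2 system. Treating each term separately:
  • 4t: tracked with zero error.
  • 3t^2: e_ss = 6/K_a with K_a=20/39 → 11.7.
Total e_ss = 11.7.

11.7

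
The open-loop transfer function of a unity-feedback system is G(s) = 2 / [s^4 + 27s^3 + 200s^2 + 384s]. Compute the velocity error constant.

1/192

Lowest-order denominator term is 384s, so the open loop has 1 pole at the origin → type 1 system.
K_v = lim_{s→0} s·G(s) = 2 / 384 = 1/192.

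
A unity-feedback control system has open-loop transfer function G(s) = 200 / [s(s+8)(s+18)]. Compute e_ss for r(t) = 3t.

2.16

One free integrator in G(s): this is a type 1 system.
K_v = lim_{s→0} s·G(s) = 200 / (8·18) = 25/18.
e_ss = 3/K_v = 3/(25/18) = 2.16.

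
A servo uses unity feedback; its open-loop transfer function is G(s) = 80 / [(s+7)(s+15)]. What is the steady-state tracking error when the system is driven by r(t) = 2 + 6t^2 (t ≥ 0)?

No free integrators in G(s): this is a type 0 system. By superposition:
  • 2: e_ss = 2/(1+K_p) with K_p=16/21 → 42/37.
  • 6t^2: a type-0 system cannot track it, e_ss → ∞.
The unbounded component dominates.

infinity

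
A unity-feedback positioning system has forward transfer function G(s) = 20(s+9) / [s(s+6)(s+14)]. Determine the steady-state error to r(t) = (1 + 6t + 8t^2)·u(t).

One free integrator in G(s): this is a type 1 system. Taking each input component in turn:
  • 1: tracked with zero error.
  • 6t: e_ss = 6/K_v with K_v=15/7 → 2.8.
  • 8t^2: a type-1 system cannot track it, e_ss → ∞.
The unbounded component dominates.

infinity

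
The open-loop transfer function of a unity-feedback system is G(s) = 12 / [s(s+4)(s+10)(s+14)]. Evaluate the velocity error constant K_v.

G(s) has one factor of s in the denominator, so the system is type 1.
K_v = lim_{s→0} s·G(s) = 12 / (4·10·14) = 3/140.

3/140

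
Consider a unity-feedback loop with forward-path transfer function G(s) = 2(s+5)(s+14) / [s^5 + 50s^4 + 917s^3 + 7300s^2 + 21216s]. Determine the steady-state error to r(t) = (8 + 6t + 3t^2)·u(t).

infinity

Lowest-order denominator term is 21216s, so the open loop has 1 pole at the origin → type 1 system. Treating each term separately:
  • 8: tracked with zero error.
  • 6t: e_ss = 6/K_v with K_v=35/5304 → 31824/35.
  • 3t^2: a type-1 system cannot track it, e_ss → ∞.
The unbounded component dominates.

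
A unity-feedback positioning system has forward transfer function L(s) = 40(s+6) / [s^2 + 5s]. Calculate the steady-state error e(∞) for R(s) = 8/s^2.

Lowest-order denominator term is 5s, so the open loop has 1 pole at the origin → type 1 system.
K_v = lim_{s→0} s·L(s) = 40·6 / 5 = 48.
e_ss = 8/K_v = 8/48 = 1/6.

1/6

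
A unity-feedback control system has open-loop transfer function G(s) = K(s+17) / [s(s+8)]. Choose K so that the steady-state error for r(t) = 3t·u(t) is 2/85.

60

The open loop has one pole at the origin → type 1 system.
K_v = lim_{s→0} s·G(s) = K·17 / (8) = 2.125·K.
e_ss = 3/K_v = 2/85 ⇒ K_v = 127.5 ⇒ K = 127.5/2.125 = 60.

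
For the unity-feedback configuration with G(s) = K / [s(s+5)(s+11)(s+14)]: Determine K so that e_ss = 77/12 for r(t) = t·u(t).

G(s) has one factor of s in the denominator, so the system is type 1.
K_v = lim_{s→0} s·G(s) = K / (5·11·14) = (1/770)·K.
e_ss = 1/K_v = 77/12 ⇒ K_v = 12/77 ⇒ K = (12/77)/(1/770) = 120.

120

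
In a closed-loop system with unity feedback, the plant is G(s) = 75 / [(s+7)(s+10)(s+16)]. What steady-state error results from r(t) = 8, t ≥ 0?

The open loop has no poles at the origin → type 0 system.
K_p = lim_{s→0} G(s) = 75 / (7·10·16) = 15/224.
e_ss = 8/(1 + K_p) = 8/(239/224) = 1792/239.

1792/239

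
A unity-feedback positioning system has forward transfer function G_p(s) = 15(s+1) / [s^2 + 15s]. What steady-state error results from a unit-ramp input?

The denominator has no term below 15s — 1 pole at s=0, type 1.
K_v = lim_{s→0} s·G_p(s) = 15·1 / 15 = 1.
e_ss = 1/K_v = 1/1 = 1.

1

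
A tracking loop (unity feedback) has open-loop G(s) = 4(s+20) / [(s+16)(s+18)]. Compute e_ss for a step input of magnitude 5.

90/23

The open loop has no poles at the origin → type 0 system.
K_p = lim_{s→0} G(s) = 4·20 / (16·18) = 5/18.
e_ss = 5/(1 + K_p) = 5/(23/18) = 90/23.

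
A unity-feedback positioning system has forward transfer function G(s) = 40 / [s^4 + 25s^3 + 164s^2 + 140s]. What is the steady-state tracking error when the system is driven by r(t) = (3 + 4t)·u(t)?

Lowest-order denominator term is 140s, so the open loop has 1 pole at the origin → type 1 system. Treating each term separately:
  • 3: tracked with zero error.
  • 4t: e_ss = 4/K_v with K_v=2/7 → 14.
Total e_ss = 14.

14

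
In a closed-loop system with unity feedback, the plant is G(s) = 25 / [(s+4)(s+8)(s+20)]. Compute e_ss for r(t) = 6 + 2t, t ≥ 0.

System type = 0 (no poles at s=0). Taking each input component in turn:
  • 6: e_ss = 6/(1+K_p) with K_p=5/128 → 768/133.
  • 2t: a type-0 system cannot track it, e_ss → ∞.
The unbounded component dominates.

infinity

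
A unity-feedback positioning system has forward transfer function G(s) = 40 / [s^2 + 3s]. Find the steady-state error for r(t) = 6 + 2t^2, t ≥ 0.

infinity

The denominator has no term below 3s — 1 pole at s=0, type 1. By superposition:
  • 6: tracked with zero error.
  • 2t^2: a type-1 system cannot track it, e_ss → ∞.
The unbounded component dominates.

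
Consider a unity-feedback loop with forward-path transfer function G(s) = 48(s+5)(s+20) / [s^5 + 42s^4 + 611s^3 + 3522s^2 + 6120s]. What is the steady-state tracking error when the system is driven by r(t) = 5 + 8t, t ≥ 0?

10.2

Lowest-order denominator term is 6120s, so the open loop has 1 pole at the origin → type 1 system. Taking each input component in turn:
  • 5: tracked with zero error.
  • 8t: e_ss = 8/K_v with K_v=40/51 → 10.2.
Total e_ss = 10.2.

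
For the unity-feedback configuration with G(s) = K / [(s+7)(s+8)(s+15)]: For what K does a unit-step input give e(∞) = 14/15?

60

System type = 0 (no poles at s=0).
K_p = lim_{s→0} G(s) = K / (7·8·15) = (1/840)·K.
e_ss = 1/(1 + K_p) = 14/15 ⇒ 1 + (1/840)·K = 15/14 ⇒ K = 60.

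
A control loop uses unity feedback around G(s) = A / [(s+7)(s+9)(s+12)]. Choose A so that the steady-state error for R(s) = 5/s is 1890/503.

System type = 0 (no poles at s=0).
K_p = lim_{s→0} G(s) = A / (7·9·12) = (1/756)·A.
e_ss = 5/(1 + K_p) = 1890/503 ⇒ 1 + (1/756)·A = 503/378 ⇒ A = 250.

250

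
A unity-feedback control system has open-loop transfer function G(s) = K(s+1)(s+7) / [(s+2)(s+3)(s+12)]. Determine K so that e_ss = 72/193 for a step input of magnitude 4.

100

No free integrators in G(s): this is a type 0 system.
K_p = lim_{s→0} G(s) = K·1·7 / (2·3·12) = (7/72)·K.
e_ss = 4/(1 + K_p) = 72/193 ⇒ 1 + (7/72)·K = 193/18 ⇒ K = 100.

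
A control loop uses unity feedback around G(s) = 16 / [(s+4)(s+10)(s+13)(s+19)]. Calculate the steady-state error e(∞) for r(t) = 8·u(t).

9880/1237

No free integrators in G(s): this is a type 0 system.
K_p = lim_{s→0} G(s) = 16 / (4·10·13·19) = 2/1235.
e_ss = 8/(1 + K_p) = 8/(1237/1235) = 9880/1237.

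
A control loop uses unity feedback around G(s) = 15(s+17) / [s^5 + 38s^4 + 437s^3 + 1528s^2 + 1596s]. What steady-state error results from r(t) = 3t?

Lowest-order denominator term is 1596s, so the open loop has 1 pole at the origin → type 1 system.
K_v = lim_{s→0} s·G(s) = 15·17 / 1596 = 85/532.
e_ss = 3/K_v = 3/(85/532) = 1596/85.

1596/85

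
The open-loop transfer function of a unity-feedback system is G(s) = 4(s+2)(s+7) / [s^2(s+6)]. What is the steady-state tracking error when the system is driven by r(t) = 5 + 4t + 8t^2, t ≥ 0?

12/7

G(s) has two factors of s in the denominator, so the system is type 2. Treating each term separately:
  • 5: tracked with zero error.
  • 4t: tracked with zero error.
  • 8t^2: e_ss = 16/K_a with K_a=28/3 → 12/7.
Total e_ss = 12/7.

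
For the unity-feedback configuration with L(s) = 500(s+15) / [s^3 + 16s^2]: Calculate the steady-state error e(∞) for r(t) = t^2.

8/1875

Factoring s^2 from the denominator leaves a polynomial with constant term 16, so the system is type 2.
K_a = lim_{s→0} s^2·L(s) = 500·15 / 16 = 468.75.
r(t) = t^2 gives R(s) = 2/s^3.
e_ss = 2/K_a = 2/468.75 = 8/1875.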